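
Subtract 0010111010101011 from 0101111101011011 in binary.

Method 1 - Direct subtraction (column by column from the right: bit − bit − borrow-in; if negative, add 2 and borrow 1 from the next column):
borrow: 0100000101000000
        0101111101011011
-       0010111010101011
------------------------
        0011000010110000

Method 2 - Add two's complement:
Two's complement of 0010111010101011: invert → 1101000101010100, add 1 → 1101000101010101
  0101111101011011
+ 1101000101010101
------------------
 10011000010110000  (end carry out of the top bit = 1)
Discarding the end carry: 0011000010110000
Decimal check:
  0101111101011011 = 16384 + 4096 + 2048 + 1024 + 512 + 256 + 64 + 16 + 8 + 2 + 1 = 24411
  0010111010101011 = 8192 + 2048 + 1024 + 512 + 128 + 32 + 8 + 2 + 1 = 11947
  24411 - 11947 = 12464, and 0011000010110000 = 8192 + 4096 + 128 + 32 + 16 = 12464 ✓



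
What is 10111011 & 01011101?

AND: 1 only when both bits are 1
  10111011
& 01011101
----------
  00011001
Decimal: 187 & 93 = 25



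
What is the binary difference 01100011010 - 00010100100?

Method 1 - Direct subtraction (column by column from the right: bit − bit − borrow-in; if negative, add 2 and borrow 1 from the next column):
borrow: 00111001000
        01100011010
-       00010100100
-------------------
        01001110110

Method 2 - Add two's complement:
Two's complement of 00010100100: invert → 11101011011, add 1 → 11101011100
  01100011010
+ 11101011100
-------------
 101001110110  (end carry out of the top bit = 1)
Discarding the end carry: 01001110110
Decimal check:
  01100011010 = 512 + 256 + 16 + 8 + 2 = 794
  00010100100 = 128 + 32 + 4 = 164
  794 - 164 = 630, and 01001110110 = 512 + 64 + 32 + 16 + 4 + 2 = 630 ✓



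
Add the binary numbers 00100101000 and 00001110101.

Add column by column from the right: bit + bit + carry-in; write the sum mod 2, carry 1 when the sum is 2 or 3.
carry:  00011000000
        00100101000
+       00001110101
-------------------
       000110011101
(the carry out of the leftmost column, 0, becomes the leading bit)
Decimal check:
  00100101000 = 256 + 32 + 8 = 296
  00001110101 = 64 + 32 + 16 + 4 + 1 = 117
  296 + 117 = 413, and 000110011101 = 256 + 128 + 16 + 8 + 4 + 1 = 413 ✓



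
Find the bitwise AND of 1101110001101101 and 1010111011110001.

AND: 1 only when both bits are 1
  1101110001101101
& 1010111011110001
------------------
  1000110001100001
Decimal: 56429 & 44785 = 35937



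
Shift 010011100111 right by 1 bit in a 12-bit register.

Original: 010011100111 (decimal 1255)
Shift right by 1 position
Drop the 1 low bit; fill with zero on the left
Result: 001001110011 (decimal 627)
Equivalent: 1255 >> 1 = 1255 ÷ 2^1 = 627



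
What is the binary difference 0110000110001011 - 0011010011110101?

Method 1 - Direct subtraction (column by column from the right: bit − bit − borrow-in; if negative, add 2 and borrow 1 from the next column):
borrow: 0111100111101000
        0110000110001011
-       0011010011110101
------------------------
        0010110010010110

Method 2 - Add two's complement:
Two's complement of 0011010011110101: invert → 1100101100001010, add 1 → 1100101100001011
  0110000110001011
+ 1100101100001011
------------------
 10010110010010110  (end carry out of the top bit = 1)
Discarding the end carry: 0010110010010110
Decimal check:
  0110000110001011 = 16384 + 8192 + 256 + 128 + 8 + 2 + 1 = 24971
  0011010011110101 = 8192 + 4096 + 1024 + 128 + 64 + 32 + 16 + 4 + 1 = 13557
  24971 - 13557 = 11414, and 0010110010010110 = 8192 + 2048 + 1024 + 128 + 16 + 4 + 2 = 11414 ✓



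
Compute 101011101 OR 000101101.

OR: 1 when either bit is 1
  101011101
| 000101101
-----------
  101111101
Decimal: 349 | 45 = 381



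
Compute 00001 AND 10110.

AND: 1 only when both bits are 1
  00001
& 10110
-------
  00000
Decimal: 1 & 22 = 0



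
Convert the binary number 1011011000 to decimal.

Sum of powers of 2 for each 1-bit:
2^3 + 2^4 + 2^6 + 2^7 + 2^9
= 8 + 16 + 64 + 128 + 512
= 728



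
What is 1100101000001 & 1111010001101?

AND: 1 only when both bits are 1
  1100101000001
& 1111010001101
---------------
  1100000000001
Decimal: 6465 & 7821 = 6145



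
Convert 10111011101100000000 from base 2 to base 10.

Sum of powers of 2 for each 1-bit:
2^8 + 2^9 + 2^11 + 2^12 + 2^13 + 2^15 + 2^16 + 2^17 + 2^19
= 256 + 512 + 2048 + 4096 + 8192 + 32768 + 65536 + 131072 + 524288
= 768768



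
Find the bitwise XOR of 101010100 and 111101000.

XOR: 1 when bits differ
  101010100
^ 111101000
-----------
  010111100
Decimal: 340 ^ 488 = 188



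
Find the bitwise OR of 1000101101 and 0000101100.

OR: 1 when either bit is 1
  1000101101
| 0000101100
------------
  1000101101
Decimal: 557 | 44 = 557



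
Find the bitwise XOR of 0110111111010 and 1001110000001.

XOR: 1 when bits differ
  0110111111010
^ 1001110000001
---------------
  1111001111011
Decimal: 3578 ^ 4993 = 7803



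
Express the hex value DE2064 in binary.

Convert each hex digit to 4 bits:
  D = 1101
  E = 1110
  2 = 0010
  0 = 0000
  6 = 0110
  4 = 0100
Concatenate: 110111100010000001100100



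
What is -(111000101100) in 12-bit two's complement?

Original (sign bit 1, negative): 111000101100
Step 1 - Invert all bits: 000111010011
Step 2 - Add 1: 000111010100
Verification: 111000101100 + 000111010100 = 1000000000000; discarding the end carry (carry out of the top bit) leaves the 12-bit value 000000000000, as required for x + (-x)



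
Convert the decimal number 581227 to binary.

Using repeated division by 2:
581227 ÷ 2 = 290613 remainder 1
290613 ÷ 2 = 145306 remainder 1
145306 ÷ 2 = 72653 remainder 0
72653 ÷ 2 = 36326 remainder 1
36326 ÷ 2 = 18163 remainder 0
18163 ÷ 2 = 9081 remainder 1
9081 ÷ 2 = 4540 remainder 1
4540 ÷ 2 = 2270 remainder 0
2270 ÷ 2 = 1135 remainder 0
1135 ÷ 2 = 567 remainder 1
567 ÷ 2 = 283 remainder 1
283 ÷ 2 = 141 remainder 1
141 ÷ 2 = 70 remainder 1
70 ÷ 2 = 35 remainder 0
35 ÷ 2 = 17 remainder 1
17 ÷ 2 = 8 remainder 1
8 ÷ 2 = 4 remainder 0
4 ÷ 2 = 2 remainder 0
2 ÷ 2 = 1 remainder 0
1 ÷ 2 = 0 remainder 1
Reading remainders bottom to top: 10001101111001101011



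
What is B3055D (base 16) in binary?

Convert each hex digit to 4 bits:
  B = 1011
  3 = 0011
  0 = 0000
  5 = 0101
  5 = 0101
  D = 1101
Concatenate: 101100110000010101011101



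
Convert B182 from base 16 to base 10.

Expand by place value (powers of 16):
Digit values: B = 11
B182 = 11 × 16^3 + 1 × 16^2 + 8 × 16^1 + 2 × 16^0
= 11 × 4096 + 1 × 256 + 8 × 16 + 2 × 1
= 45056 + 256 + 128 + 2
= 45442



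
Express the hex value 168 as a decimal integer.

Expand by place value (powers of 16):
168 = 1 × 16^2 + 6 × 16^1 + 8 × 16^0
= 1 × 256 + 6 × 16 + 8 × 1
= 256 + 96 + 8
= 360



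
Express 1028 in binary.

Using repeated division by 2:
1028 ÷ 2 = 514 remainder 0
514 ÷ 2 = 257 remainder 0
257 ÷ 2 = 128 remainder 1
128 ÷ 2 = 64 remainder 0
64 ÷ 2 = 32 remainder 0
32 ÷ 2 = 16 remainder 0
16 ÷ 2 = 8 remainder 0
8 ÷ 2 = 4 remainder 0
4 ÷ 2 = 2 remainder 0
2 ÷ 2 = 1 remainder 0
1 ÷ 2 = 0 remainder 1
Reading remainders bottom to top: 10000000100



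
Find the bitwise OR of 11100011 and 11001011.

OR: 1 when either bit is 1
  11100011
| 11001011
----------
  11101011
Decimal: 227 | 203 = 235



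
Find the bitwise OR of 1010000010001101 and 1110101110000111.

OR: 1 when either bit is 1
  1010000010001101
| 1110101110000111
------------------
  1110101110001111
Decimal: 41101 | 60295 = 60303



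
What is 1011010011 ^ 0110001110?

XOR: 1 when bits differ
  1011010011
^ 0110001110
------------
  1101011101
Decimal: 723 ^ 398 = 861



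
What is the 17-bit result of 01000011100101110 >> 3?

Original: 01000011100101110 (decimal 34606)
Shift right by 3 positions
Drop the 3 low bits; fill with zeros on the left
Result: 00001000011100101 (decimal 4325)
Equivalent: 34606 >> 3 = 34606 ÷ 2^3 = 4325



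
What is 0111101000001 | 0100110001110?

OR: 1 when either bit is 1
  0111101000001
| 0100110001110
---------------
  0111111001111
Decimal: 3905 | 2446 = 4047



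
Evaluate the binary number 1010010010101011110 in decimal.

Sum of powers of 2 for each 1-bit:
2^1 + 2^2 + 2^3 + 2^4 + 2^6 + 2^8 + 2^10 + 2^13 + 2^16 + 2^18
= 2 + 4 + 8 + 16 + 64 + 256 + 1024 + 8192 + 65536 + 262144
= 337246



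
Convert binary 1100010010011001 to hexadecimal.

Group into 4-bit nibbles from right:
  1100 = C
  0100 = 4
  1001 = 9
  1001 = 9
Result: C499



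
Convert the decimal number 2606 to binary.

Using repeated division by 2:
2606 ÷ 2 = 1303 remainder 0
1303 ÷ 2 = 651 remainder 1
651 ÷ 2 = 325 remainder 1
325 ÷ 2 = 162 remainder 1
162 ÷ 2 = 81 remainder 0
81 ÷ 2 = 40 remainder 1
40 ÷ 2 = 20 remainder 0
20 ÷ 2 = 10 remainder 0
10 ÷ 2 = 5 remainder 0
5 ÷ 2 = 2 remainder 1
2 ÷ 2 = 1 remainder 0
1 ÷ 2 = 0 remainder 1
Reading remainders bottom to top: 101000101110



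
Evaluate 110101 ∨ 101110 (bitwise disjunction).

OR: 1 when either bit is 1
  110101
| 101110
--------
  111111
Decimal: 53 | 46 = 63



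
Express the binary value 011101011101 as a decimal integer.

Sum of powers of 2 for each 1-bit:
2^0 + 2^2 + 2^3 + 2^4 + 2^6 + 2^8 + 2^9 + 2^10
= 1 + 4 + 8 + 16 + 64 + 256 + 512 + 1024
= 1885



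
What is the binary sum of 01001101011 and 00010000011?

Add column by column from the right: bit + bit + carry-in; write the sum mod 2, carry 1 when the sum is 2 or 3.
carry:  00000000110
        01001101011
+       00010000011
-------------------
       001011101110
(the carry out of the leftmost column, 0, becomes the leading bit)
Decimal check:
  01001101011 = 512 + 64 + 32 + 8 + 2 + 1 = 619
  00010000011 = 128 + 2 + 1 = 131
  619 + 131 = 750, and 001011101110 = 512 + 128 + 64 + 32 + 8 + 4 + 2 = 750 ✓



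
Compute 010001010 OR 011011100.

OR: 1 when either bit is 1
  010001010
| 011011100
-----------
  011011110
Decimal: 138 | 220 = 222



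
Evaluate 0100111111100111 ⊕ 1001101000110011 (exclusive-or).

XOR: 1 when bits differ
  0100111111100111
^ 1001101000110011
------------------
  1101010111010100
Decimal: 20455 ^ 39475 = 54740



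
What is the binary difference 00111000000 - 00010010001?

Method 1 - Direct subtraction (column by column from the right: bit − bit − borrow-in; if negative, add 2 and borrow 1 from the next column):
borrow: 00001111110
        00111000000
-       00010010001
-------------------
        00100101111

Method 2 - Add two's complement:
Two's complement of 00010010001: invert → 11101101110, add 1 → 11101101111
  00111000000
+ 11101101111
-------------
 100100101111  (end carry out of the top bit = 1)
Discarding the end carry: 00100101111
Decimal check:
  00111000000 = 256 + 128 + 64 = 448
  00010010001 = 128 + 16 + 1 = 145
  448 - 145 = 303, and 00100101111 = 256 + 32 + 8 + 4 + 2 + 1 = 303 ✓



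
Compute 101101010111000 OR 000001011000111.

OR: 1 when either bit is 1
  101101010111000
| 000001011000111
-----------------
  101101011111111
Decimal: 23224 | 711 = 23295



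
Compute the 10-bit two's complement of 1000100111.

Original (sign bit 1, negative): 1000100111
Step 1 - Invert all bits: 0111011000
Step 2 - Add 1: 0111011001
Verification: 1000100111 + 0111011001 = 10000000000; discarding the end carry (carry out of the top bit) leaves the 10-bit value 0000000000, as required for x + (-x)



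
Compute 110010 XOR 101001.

XOR: 1 when bits differ
  110010
^ 101001
--------
  011011
Decimal: 50 ^ 41 = 27



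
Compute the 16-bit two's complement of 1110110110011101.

Original (sign bit 1, negative): 1110110110011101
Step 1 - Invert all bits: 0001001001100010
Step 2 - Add 1: 0001001001100011
Verification: 1110110110011101 + 0001001001100011 = 10000000000000000; discarding the end carry (carry out of the top bit) leaves the 16-bit value 0000000000000000, as required for x + (-x)



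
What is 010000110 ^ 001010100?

XOR: 1 when bits differ
  010000110
^ 001010100
-----------
  011010010
Decimal: 134 ^ 84 = 210



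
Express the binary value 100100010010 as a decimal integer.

Sum of powers of 2 for each 1-bit:
2^1 + 2^4 + 2^8 + 2^11
= 2 + 16 + 256 + 2048
= 2322



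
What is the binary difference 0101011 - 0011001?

Method 1 - Direct subtraction (column by column from the right: bit − bit − borrow-in; if negative, add 2 and borrow 1 from the next column):
borrow: 0100000
        0101011
-       0011001
---------------
        0010010

Method 2 - Add two's complement:
Two's complement of 0011001: invert → 1100110, add 1 → 1100111
  0101011
+ 1100111
---------
 10010010  (end carry out of the top bit = 1)
Discarding the end carry: 0010010
Decimal check:
  0101011 = 32 + 8 + 2 + 1 = 43
  0011001 = 16 + 8 + 1 = 25
  43 - 25 = 18, and 0010010 = 16 + 2 = 18 ✓



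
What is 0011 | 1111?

OR: 1 when either bit is 1
  0011
| 1111
------
  1111
Decimal: 3 | 15 = 15



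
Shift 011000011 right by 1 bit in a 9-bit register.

Original: 011000011 (decimal 195)
Shift right by 1 position
Drop the 1 low bit; fill with zero on the left
Result: 001100001 (decimal 97)
Equivalent: 195 >> 1 = 195 ÷ 2^1 = 97



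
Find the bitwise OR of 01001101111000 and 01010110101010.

OR: 1 when either bit is 1
  01001101111000
| 01010110101010
----------------
  01011111111010
Decimal: 4984 | 5546 = 6138



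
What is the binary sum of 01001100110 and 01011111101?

Add column by column from the right: bit + bit + carry-in; write the sum mod 2, carry 1 when the sum is 2 or 3.
carry:  10111111000
        01001100110
+       01011111101
-------------------
       010101100011
(the carry out of the leftmost column, 0, becomes the leading bit)
Decimal check:
  01001100110 = 512 + 64 + 32 + 4 + 2 = 614
  01011111101 = 512 + 128 + 64 + 32 + 16 + 8 + 4 + 1 = 765
  614 + 765 = 1379, and 010101100011 = 1024 + 256 + 64 + 32 + 2 + 1 = 1379 ✓



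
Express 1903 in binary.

Using repeated division by 2:
1903 ÷ 2 = 951 remainder 1
951 ÷ 2 = 475 remainder 1
475 ÷ 2 = 237 remainder 1
237 ÷ 2 = 118 remainder 1
118 ÷ 2 = 59 remainder 0
59 ÷ 2 = 29 remainder 1
29 ÷ 2 = 14 remainder 1
14 ÷ 2 = 7 remainder 0
7 ÷ 2 = 3 remainder 1
3 ÷ 2 = 1 remainder 1
1 ÷ 2 = 0 remainder 1
Reading remainders bottom to top: 11101101111



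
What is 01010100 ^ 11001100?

XOR: 1 when bits differ
  01010100
^ 11001100
----------
  10011000
Decimal: 84 ^ 204 = 152



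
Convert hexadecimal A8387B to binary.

Convert each hex digit to 4 bits:
  A = 1010
  8 = 1000
  3 = 0011
  8 = 1000
  7 = 0111
  B = 1011
Concatenate: 101010000011100001111011



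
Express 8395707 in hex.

Using repeated division by 16 (digits 10–15 are A–F):
8395707 ÷ 16 = 524731 remainder 11 (B)
524731 ÷ 16 = 32795 remainder 11 (B)
32795 ÷ 16 = 2049 remainder 11 (B)
2049 ÷ 16 = 128 remainder 1
128 ÷ 16 = 8 remainder 0
8 ÷ 16 = 0 remainder 8
Reading remainders bottom to top: 801BBB



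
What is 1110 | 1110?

OR: 1 when either bit is 1
  1110
| 1110
------
  1110
Decimal: 14 | 14 = 14



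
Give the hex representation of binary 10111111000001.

Group into 4-bit nibbles from right:
  0010 = 2
  1111 = F
  1100 = C
  0001 = 1
Result: 2FC1



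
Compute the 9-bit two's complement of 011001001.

Original: 011001001
Step 1 - Invert all bits: 100110110
Step 2 - Add 1: 100110111
Verification: 011001001 + 100110111 = 1000000000; discarding the end carry (carry out of the top bit) leaves the 9-bit value 000000000, as required for x + (-x)



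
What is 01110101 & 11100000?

AND: 1 only when both bits are 1
  01110101
& 11100000
----------
  01100000
Decimal: 117 & 224 = 96



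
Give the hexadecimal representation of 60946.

Using repeated division by 16 (digits 10–15 are A–F):
60946 ÷ 16 = 3809 remainder 2
3809 ÷ 16 = 238 remainder 1
238 ÷ 16 = 14 remainder 14 (E)
14 ÷ 16 = 0 remainder 14 (E)
Reading remainders bottom to top: EE12



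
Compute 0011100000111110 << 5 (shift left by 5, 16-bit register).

Original: 0011100000111110 (decimal 14398)
Shift left by 5 positions
Append 5 zeros on the right and drop the 5 high bits that overflow the 16-bit width
Result: 0000011111000000 (decimal 1984)
Equivalent: 14398 << 5 = 14398 × 2^5 = 460736, truncated to 16 bits = 1984



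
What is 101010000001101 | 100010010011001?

OR: 1 when either bit is 1
  101010000001101
| 100010010011001
-----------------
  101010010011101
Decimal: 21517 | 17561 = 21661



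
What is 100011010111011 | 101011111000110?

OR: 1 when either bit is 1
  100011010111011
| 101011111000110
-----------------
  101011111111111
Decimal: 18107 | 22470 = 22527



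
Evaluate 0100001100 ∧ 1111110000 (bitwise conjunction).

AND: 1 only when both bits are 1
  0100001100
& 1111110000
------------
  0100000000
Decimal: 268 & 1008 = 256



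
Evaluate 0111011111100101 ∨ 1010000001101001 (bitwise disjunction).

OR: 1 when either bit is 1
  0111011111100101
| 1010000001101001
------------------
  1111011111101101
Decimal: 30693 | 41065 = 63469



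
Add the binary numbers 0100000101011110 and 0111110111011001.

Add column by column from the right: bit + bit + carry-in; write the sum mod 2, carry 1 when the sum is 2 or 3.
carry:  1000001110110000
        0100000101011110
+       0111110111011001
------------------------
       01011111100110111
(the carry out of the leftmost column, 0, becomes the leading bit)
Decimal check:
  0100000101011110 = 16384 + 256 + 64 + 16 + 8 + 4 + 2 = 16734
  0111110111011001 = 16384 + 8192 + 4096 + 2048 + 1024 + 256 + 128 + 64 + 16 + 8 + 1 = 32217
  16734 + 32217 = 48951, and 01011111100110111 = 32768 + 8192 + 4096 + 2048 + 1024 + 512 + 256 + 32 + 16 + 4 + 2 + 1 = 48951 ✓



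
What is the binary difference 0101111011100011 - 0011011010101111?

Method 1 - Direct subtraction (column by column from the right: bit − bit − borrow-in; if negative, add 2 and borrow 1 from the next column):
borrow: 0100000001111000
        0101111011100011
-       0011011010101111
------------------------
        0010100000110100

Method 2 - Add two's complement:
Two's complement of 0011011010101111: invert → 1100100101010000, add 1 → 1100100101010001
  0101111011100011
+ 1100100101010001
------------------
 10010100000110100  (end carry out of the top bit = 1)
Discarding the end carry: 0010100000110100
Decimal check:
  0101111011100011 = 16384 + 4096 + 2048 + 1024 + 512 + 128 + 64 + 32 + 2 + 1 = 24291
  0011011010101111 = 8192 + 4096 + 1024 + 512 + 128 + 32 + 8 + 4 + 2 + 1 = 13999
  24291 - 13999 = 10292, and 0010100000110100 = 8192 + 2048 + 32 + 16 + 4 = 10292 ✓



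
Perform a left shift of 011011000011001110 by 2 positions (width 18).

Original: 011011000011001110 (decimal 110798)
Shift left by 2 positions
Append 2 zeros on the right and drop the 2 high bits that overflow the 18-bit width
Result: 101100001100111000 (decimal 181048)
Equivalent: 110798 << 2 = 110798 × 2^2 = 443192, truncated to 18 bits = 181048



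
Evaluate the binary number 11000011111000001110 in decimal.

Sum of powers of 2 for each 1-bit:
2^1 + 2^2 + 2^3 + 2^9 + 2^10 + 2^11 + 2^12 + 2^13 + 2^18 + 2^19
= 2 + 4 + 8 + 512 + 1024 + 2048 + 4096 + 8192 + 262144 + 524288
= 802318



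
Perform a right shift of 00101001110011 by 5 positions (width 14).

Original: 00101001110011 (decimal 2675)
Shift right by 5 positions
Drop the 5 low bits; fill with zeros on the left
Result: 00000001010011 (decimal 83)
Equivalent: 2675 >> 5 = 2675 ÷ 2^5 = 83



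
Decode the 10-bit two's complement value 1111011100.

Binary: 1111011100
Sign bit: 1 (negative)
Invert: 0000100011
Add 1:  0000100100
Magnitude: 0000100100 = 32 + 4 = 36
Value: -36



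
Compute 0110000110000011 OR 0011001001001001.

OR: 1 when either bit is 1
  0110000110000011
| 0011001001001001
------------------
  0111001111001011
Decimal: 24963 | 12873 = 29643



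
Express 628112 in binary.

Using repeated division by 2:
628112 ÷ 2 = 314056 remainder 0
314056 ÷ 2 = 157028 remainder 0
157028 ÷ 2 = 78514 remainder 0
78514 ÷ 2 = 39257 remainder 0
39257 ÷ 2 = 19628 remainder 1
19628 ÷ 2 = 9814 remainder 0
9814 ÷ 2 = 4907 remainder 0
4907 ÷ 2 = 2453 remainder 1
2453 ÷ 2 = 1226 remainder 1
1226 ÷ 2 = 613 remainder 0
613 ÷ 2 = 306 remainder 1
306 ÷ 2 = 153 remainder 0
153 ÷ 2 = 76 remainder 1
76 ÷ 2 = 38 remainder 0
38 ÷ 2 = 19 remainder 0
19 ÷ 2 = 9 remainder 1
9 ÷ 2 = 4 remainder 1
4 ÷ 2 = 2 remainder 0
2 ÷ 2 = 1 remainder 0
1 ÷ 2 = 0 remainder 1
Reading remainders bottom to top: 10011001010110010000



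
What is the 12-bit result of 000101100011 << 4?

Original: 000101100011 (decimal 355)
Shift left by 4 positions
Append 4 zeros on the right and drop the 4 high bits that overflow the 12-bit width
Result: 011000110000 (decimal 1584)
Equivalent: 355 << 4 = 355 × 2^4 = 5680, truncated to 12 bits = 1584



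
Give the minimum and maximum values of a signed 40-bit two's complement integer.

For 40-bit two's complement:
Minimum: -2^39 = -549755813888
Maximum: 2^39 - 1 = 549755813887



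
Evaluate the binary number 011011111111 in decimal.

Sum of powers of 2 for each 1-bit:
2^0 + 2^1 + 2^2 + 2^3 + 2^4 + 2^5 + 2^6 + 2^7 + 2^9 + 2^10
= 1 + 2 + 4 + 8 + 16 + 32 + 64 + 128 + 512 + 1024
= 1791



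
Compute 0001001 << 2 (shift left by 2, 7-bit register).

Original: 0001001 (decimal 9)
Shift left by 2 positions
Append 2 zeros on the right
Result: 0100100 (decimal 36)
Equivalent: 9 << 2 = 9 × 2^2 = 36



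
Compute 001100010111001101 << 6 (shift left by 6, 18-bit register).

Original: 001100010111001101 (decimal 50637)
Shift left by 6 positions
Append 6 zeros on the right and drop the 6 high bits that overflow the 18-bit width
Result: 010111001101000000 (decimal 95040)
Equivalent: 50637 << 6 = 50637 × 2^6 = 3240768, truncated to 18 bits = 95040



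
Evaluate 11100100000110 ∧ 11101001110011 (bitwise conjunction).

AND: 1 only when both bits are 1
  11100100000110
& 11101001110011
----------------
  11100000000010
Decimal: 14598 & 14963 = 14338



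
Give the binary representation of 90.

Using repeated division by 2:
90 ÷ 2 = 45 remainder 0
45 ÷ 2 = 22 remainder 1
22 ÷ 2 = 11 remainder 0
11 ÷ 2 = 5 remainder 1
5 ÷ 2 = 2 remainder 1
2 ÷ 2 = 1 remainder 0
1 ÷ 2 = 0 remainder 1
Reading remainders bottom to top: 1011010



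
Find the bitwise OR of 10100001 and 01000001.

OR: 1 when either bit is 1
  10100001
| 01000001
----------
  11100001
Decimal: 161 | 65 = 225



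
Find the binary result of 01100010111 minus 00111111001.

Method 1 - Direct subtraction (column by column from the right: bit − bit − borrow-in; if negative, add 2 and borrow 1 from the next column):
borrow: 01111110000
        01100010111
-       00111111001
-------------------
        00100011110

Method 2 - Add two's complement:
Two's complement of 00111111001: invert → 11000000110, add 1 → 11000000111
  01100010111
+ 11000000111
-------------
 100100011110  (end carry out of the top bit = 1)
Discarding the end carry: 00100011110
Decimal check:
  01100010111 = 512 + 256 + 16 + 4 + 2 + 1 = 791
  00111111001 = 256 + 128 + 64 + 32 + 16 + 8 + 1 = 505
  791 - 505 = 286, and 00100011110 = 256 + 16 + 8 + 4 + 2 = 286 ✓



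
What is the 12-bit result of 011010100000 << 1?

Original: 011010100000 (decimal 1696)
Shift left by 1 position
Append 1 zero on the right
Result: 110101000000 (decimal 3392)
Equivalent: 1696 << 1 = 1696 × 2^1 = 3392



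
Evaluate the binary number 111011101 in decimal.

Sum of powers of 2 for each 1-bit:
2^0 + 2^2 + 2^3 + 2^4 + 2^6 + 2^7 + 2^8
= 1 + 4 + 8 + 16 + 64 + 128 + 256
= 477



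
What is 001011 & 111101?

AND: 1 only when both bits are 1
  001011
& 111101
--------
  001001
Decimal: 11 & 61 = 9



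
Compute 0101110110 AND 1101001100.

AND: 1 only when both bits are 1
  0101110110
& 1101001100
------------
  0101000100
Decimal: 374 & 844 = 324



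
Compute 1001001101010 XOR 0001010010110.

XOR: 1 when bits differ
  1001001101010
^ 0001010010110
---------------
  1000011111100
Decimal: 4714 ^ 662 = 4348



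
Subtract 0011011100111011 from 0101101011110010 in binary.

Method 1 - Direct subtraction (column by column from the right: bit − bit − borrow-in; if negative, add 2 and borrow 1 from the next column):
borrow: 0100111001111110
        0101101011110010
-       0011011100111011
------------------------
        0010001110110111

Method 2 - Add two's complement:
Two's complement of 0011011100111011: invert → 1100100011000100, add 1 → 1100100011000101
  0101101011110010
+ 1100100011000101
------------------
 10010001110110111  (end carry out of the top bit = 1)
Discarding the end carry: 0010001110110111
Decimal check:
  0101101011110010 = 16384 + 4096 + 2048 + 512 + 128 + 64 + 32 + 16 + 2 = 23282
  0011011100111011 = 8192 + 4096 + 1024 + 512 + 256 + 32 + 16 + 8 + 2 + 1 = 14139
  23282 - 14139 = 9143, and 0010001110110111 = 8192 + 512 + 256 + 128 + 32 + 16 + 4 + 2 + 1 = 9143 ✓



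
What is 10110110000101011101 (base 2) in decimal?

Sum of powers of 2 for each 1-bit:
2^0 + 2^2 + 2^3 + 2^4 + 2^6 + 2^8 + 2^13 + 2^14 + 2^16 + 2^17 + 2^19
= 1 + 4 + 8 + 16 + 64 + 256 + 8192 + 16384 + 65536 + 131072 + 524288
= 745821



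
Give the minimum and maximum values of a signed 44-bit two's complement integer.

For 44-bit two's complement:
Minimum: -2^43 = -8796093022208
Maximum: 2^43 - 1 = 8796093022207



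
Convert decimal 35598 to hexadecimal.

Using repeated division by 16 (digits 10–15 are A–F):
35598 ÷ 16 = 2224 remainder 14 (E)
2224 ÷ 16 = 139 remainder 0
139 ÷ 16 = 8 remainder 11 (B)
8 ÷ 16 = 0 remainder 8
Reading remainders bottom to top: 8B0E



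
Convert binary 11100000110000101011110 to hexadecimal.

Group into 4-bit nibbles from right:
  0111 = 7
  0000 = 0
  0110 = 6
  0001 = 1
  0101 = 5
  1110 = E
Result: 70615E



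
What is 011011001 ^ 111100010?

XOR: 1 when bits differ
  011011001
^ 111100010
-----------
  100111011
Decimal: 217 ^ 482 = 315



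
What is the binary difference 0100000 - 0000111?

Method 1 - Direct subtraction (column by column from the right: bit − bit − borrow-in; if negative, add 2 and borrow 1 from the next column):
borrow: 0111110
        0100000
-       0000111
---------------
        0011001

Method 2 - Add two's complement:
Two's complement of 0000111: invert → 1111000, add 1 → 1111001
  0100000
+ 1111001
---------
 10011001  (end carry out of the top bit = 1)
Discarding the end carry: 0011001
Decimal check:
  0100000 = 32
  0000111 = 4 + 2 + 1 = 7
  32 - 7 = 25, and 0011001 = 16 + 8 + 1 = 25 ✓



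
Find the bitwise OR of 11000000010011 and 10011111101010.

OR: 1 when either bit is 1
  11000000010011
| 10011111101010
----------------
  11011111111011
Decimal: 12307 | 10218 = 14331



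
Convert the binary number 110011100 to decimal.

Sum of powers of 2 for each 1-bit:
2^2 + 2^3 + 2^4 + 2^7 + 2^8
= 4 + 8 + 16 + 128 + 256
= 412



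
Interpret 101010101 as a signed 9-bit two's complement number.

Binary: 101010101
Sign bit: 1 (negative)
Invert: 010101010
Add 1:  010101011
Magnitude: 010101011 = 128 + 32 + 8 + 2 + 1 = 171
Value: -171



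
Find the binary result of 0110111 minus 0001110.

Method 1 - Direct subtraction (column by column from the right: bit − bit − borrow-in; if negative, add 2 and borrow 1 from the next column):
borrow: 0010000
        0110111
-       0001110
---------------
        0101001

Method 2 - Add two's complement:
Two's complement of 0001110: invert → 1110001, add 1 → 1110010
  0110111
+ 1110010
---------
 10101001  (end carry out of the top bit = 1)
Discarding the end carry: 0101001
Decimal check:
  0110111 = 32 + 16 + 4 + 2 + 1 = 55
  0001110 = 8 + 4 + 2 = 14
  55 - 14 = 41, and 0101001 = 32 + 8 + 1 = 41 ✓



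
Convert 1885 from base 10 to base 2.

Using repeated division by 2:
1885 ÷ 2 = 942 remainder 1
942 ÷ 2 = 471 remainder 0
471 ÷ 2 = 235 remainder 1
235 ÷ 2 = 117 remainder 1
117 ÷ 2 = 58 remainder 1
58 ÷ 2 = 29 remainder 0
29 ÷ 2 = 14 remainder 1
14 ÷ 2 = 7 remainder 0
7 ÷ 2 = 3 remainder 1
3 ÷ 2 = 1 remainder 1
1 ÷ 2 = 0 remainder 1
Reading remainders bottom to top: 11101011101



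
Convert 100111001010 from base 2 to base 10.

Sum of powers of 2 for each 1-bit:
2^1 + 2^3 + 2^6 + 2^7 + 2^8 + 2^11
= 2 + 8 + 64 + 128 + 256 + 2048
= 2506



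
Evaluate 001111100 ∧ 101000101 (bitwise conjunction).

AND: 1 only when both bits are 1
  001111100
& 101000101
-----------
  001000100
Decimal: 124 & 325 = 68



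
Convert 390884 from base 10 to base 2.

Using repeated division by 2:
390884 ÷ 2 = 195442 remainder 0
195442 ÷ 2 = 97721 remainder 0
97721 ÷ 2 = 48860 remainder 1
48860 ÷ 2 = 24430 remainder 0
24430 ÷ 2 = 12215 remainder 0
12215 ÷ 2 = 6107 remainder 1
6107 ÷ 2 = 3053 remainder 1
3053 ÷ 2 = 1526 remainder 1
1526 ÷ 2 = 763 remainder 0
763 ÷ 2 = 381 remainder 1
381 ÷ 2 = 190 remainder 1
190 ÷ 2 = 95 remainder 0
95 ÷ 2 = 47 remainder 1
47 ÷ 2 = 23 remainder 1
23 ÷ 2 = 11 remainder 1
11 ÷ 2 = 5 remainder 1
5 ÷ 2 = 2 remainder 1
2 ÷ 2 = 1 remainder 0
1 ÷ 2 = 0 remainder 1
Reading remainders bottom to top: 1011111011011100100



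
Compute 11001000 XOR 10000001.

XOR: 1 when bits differ
  11001000
^ 10000001
----------
  01001001
Decimal: 200 ^ 129 = 73



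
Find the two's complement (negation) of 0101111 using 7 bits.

Original: 0101111
Step 1 - Invert all bits: 1010000
Step 2 - Add 1: 1010001
Verification: 0101111 + 1010001 = 10000000; discarding the end carry (carry out of the top bit) leaves the 7-bit value 0000000, as required for x + (-x)



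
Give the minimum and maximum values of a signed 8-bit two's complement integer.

For 8-bit two's complement:
Minimum: -2^7 = -128
Maximum: 2^7 - 1 = 127



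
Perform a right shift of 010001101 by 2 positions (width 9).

Original: 010001101 (decimal 141)
Shift right by 2 positions
Drop the 2 low bits; fill with zeros on the left
Result: 000100011 (decimal 35)
Equivalent: 141 >> 2 = 141 ÷ 2^2 = 35



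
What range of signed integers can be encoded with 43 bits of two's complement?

For 43-bit two's complement:
Minimum: -2^42 = -4398046511104
Maximum: 2^42 - 1 = 4398046511103



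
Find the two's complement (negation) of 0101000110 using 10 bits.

Original: 0101000110
Step 1 - Invert all bits: 1010111001
Step 2 - Add 1: 1010111010
Verification: 0101000110 + 1010111010 = 10000000000; discarding the end carry (carry out of the top bit) leaves the 10-bit value 0000000000, as required for x + (-x)



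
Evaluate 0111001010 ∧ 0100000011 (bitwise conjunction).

AND: 1 only when both bits are 1
  0111001010
& 0100000011
------------
  0100000010
Decimal: 458 & 259 = 258



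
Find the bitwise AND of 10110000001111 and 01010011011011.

AND: 1 only when both bits are 1
  10110000001111
& 01010011011011
----------------
  00010000001011
Decimal: 11279 & 5339 = 1035



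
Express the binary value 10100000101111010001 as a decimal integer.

Sum of powers of 2 for each 1-bit:
2^0 + 2^4 + 2^6 + 2^7 + 2^8 + 2^9 + 2^11 + 2^17 + 2^19
= 1 + 16 + 64 + 128 + 256 + 512 + 2048 + 131072 + 524288
= 658385



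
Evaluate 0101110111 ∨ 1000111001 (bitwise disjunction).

OR: 1 when either bit is 1
  0101110111
| 1000111001
------------
  1101111111
Decimal: 375 | 569 = 895



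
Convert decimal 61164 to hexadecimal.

Using repeated division by 16 (digits 10–15 are A–F):
61164 ÷ 16 = 3822 remainder 12 (C)
3822 ÷ 16 = 238 remainder 14 (E)
238 ÷ 16 = 14 remainder 14 (E)
14 ÷ 16 = 0 remainder 14 (E)
Reading remainders bottom to top: EEEC



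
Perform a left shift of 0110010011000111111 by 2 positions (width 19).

Original: 0110010011000111111 (decimal 206399)
Shift left by 2 positions
Append 2 zeros on the right and drop the 2 high bits that overflow the 19-bit width
Result: 1001001100011111100 (decimal 301308)
Equivalent: 206399 << 2 = 206399 × 2^2 = 825596, truncated to 19 bits = 301308



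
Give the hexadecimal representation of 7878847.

Using repeated division by 16 (digits 10–15 are A–F):
7878847 ÷ 16 = 492427 remainder 15 (F)
492427 ÷ 16 = 30776 remainder 11 (B)
30776 ÷ 16 = 1923 remainder 8
1923 ÷ 16 = 120 remainder 3
120 ÷ 16 = 7 remainder 8
7 ÷ 16 = 0 remainder 7
Reading remainders bottom to top: 7838BF



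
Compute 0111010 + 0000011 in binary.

Add column by column from the right: bit + bit + carry-in; write the sum mod 2, carry 1 when the sum is 2 or 3.
carry:  0000100
        0111010
+       0000011
---------------
       00111101
(the carry out of the leftmost column, 0, becomes the leading bit)
Decimal check:
  0111010 = 32 + 16 + 8 + 2 = 58
  0000011 = 2 + 1 = 3
  58 + 3 = 61, and 00111101 = 32 + 16 + 8 + 4 + 1 = 61 ✓



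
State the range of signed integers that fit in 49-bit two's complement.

For 49-bit two's complement:
Minimum: -2^48 = -281474976710656
Maximum: 2^48 - 1 = 281474976710655



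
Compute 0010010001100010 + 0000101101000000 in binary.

Add column by column from the right: bit + bit + carry-in; write the sum mod 2, carry 1 when the sum is 2 or 3.
carry:  0000000010000000
        0010010001100010
+       0000101101000000
------------------------
       00010111110100010
(the carry out of the leftmost column, 0, becomes the leading bit)
Decimal check:
  0010010001100010 = 8192 + 1024 + 64 + 32 + 2 = 9314
  0000101101000000 = 2048 + 512 + 256 + 64 = 2880
  9314 + 2880 = 12194, and 00010111110100010 = 8192 + 2048 + 1024 + 512 + 256 + 128 + 32 + 2 = 12194 ✓



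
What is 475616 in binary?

Using repeated division by 2:
475616 ÷ 2 = 237808 remainder 0
237808 ÷ 2 = 118904 remainder 0
118904 ÷ 2 = 59452 remainder 0
59452 ÷ 2 = 29726 remainder 0
29726 ÷ 2 = 14863 remainder 0
14863 ÷ 2 = 7431 remainder 1
7431 ÷ 2 = 3715 remainder 1
3715 ÷ 2 = 1857 remainder 1
1857 ÷ 2 = 928 remainder 1
928 ÷ 2 = 464 remainder 0
464 ÷ 2 = 232 remainder 0
232 ÷ 2 = 116 remainder 0
116 ÷ 2 = 58 remainder 0
58 ÷ 2 = 29 remainder 0
29 ÷ 2 = 14 remainder 1
14 ÷ 2 = 7 remainder 0
7 ÷ 2 = 3 remainder 1
3 ÷ 2 = 1 remainder 1
1 ÷ 2 = 0 remainder 1
Reading remainders bottom to top: 1110100000111100000



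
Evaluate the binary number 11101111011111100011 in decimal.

Sum of powers of 2 for each 1-bit:
2^0 + 2^1 + 2^5 + 2^6 + 2^7 + 2^8 + 2^9 + 2^10 + 2^12 + 2^13 + 2^14 + 2^15 + 2^17 + 2^18 + 2^19
= 1 + 2 + 32 + 64 + 128 + 256 + 512 + 1024 + 4096 + 8192 + 16384 + 32768 + 131072 + 262144 + 524288
= 980963



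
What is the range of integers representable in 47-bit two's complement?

For 47-bit two's complement:
Minimum: -2^46 = -70368744177664
Maximum: 2^46 - 1 = 70368744177663



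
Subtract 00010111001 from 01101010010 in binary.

Method 1 - Direct subtraction (column by column from the right: bit − bit − borrow-in; if negative, add 2 and borrow 1 from the next column):
borrow: 00101110010
        01101010010
-       00010111001
-------------------
        01010011001

Method 2 - Add two's complement:
Two's complement of 00010111001: invert → 11101000110, add 1 → 11101000111
  01101010010
+ 11101000111
-------------
 101010011001  (end carry out of the top bit = 1)
Discarding the end carry: 01010011001
Decimal check:
  01101010010 = 512 + 256 + 64 + 16 + 2 = 850
  00010111001 = 128 + 32 + 16 + 8 + 1 = 185
  850 - 185 = 665, and 01010011001 = 512 + 128 + 16 + 8 + 1 = 665 ✓



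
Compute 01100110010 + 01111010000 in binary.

Add column by column from the right: bit + bit + carry-in; write the sum mod 2, carry 1 when the sum is 2 or 3.
carry:  11111100000
        01100110010
+       01111010000
-------------------
       011100000010
(the carry out of the leftmost column, 0, becomes the leading bit)
Decimal check:
  01100110010 = 512 + 256 + 32 + 16 + 2 = 818
  01111010000 = 512 + 256 + 128 + 64 + 16 = 976
  818 + 976 = 1794, and 011100000010 = 1024 + 512 + 256 + 2 = 1794 ✓



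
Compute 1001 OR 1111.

OR: 1 when either bit is 1
  1001
| 1111
------
  1111
Decimal: 9 | 15 = 15



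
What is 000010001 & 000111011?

AND: 1 only when both bits are 1
  000010001
& 000111011
-----------
  000010001
Decimal: 17 & 59 = 17



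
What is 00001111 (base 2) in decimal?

Sum of powers of 2 for each 1-bit:
2^0 + 2^1 + 2^2 + 2^3
= 1 + 2 + 4 + 8
= 15



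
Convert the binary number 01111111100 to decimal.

Sum of powers of 2 for each 1-bit:
2^2 + 2^3 + 2^4 + 2^5 + 2^6 + 2^7 + 2^8 + 2^9
= 4 + 8 + 16 + 32 + 64 + 128 + 256 + 512
= 1020



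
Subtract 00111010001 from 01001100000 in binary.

Method 1 - Direct subtraction (column by column from the right: bit − bit − borrow-in; if negative, add 2 and borrow 1 from the next column):
borrow: 01100111110
        01001100000
-       00111010001
-------------------
        00010001111

Method 2 - Add two's complement:
Two's complement of 00111010001: invert → 11000101110, add 1 → 11000101111
  01001100000
+ 11000101111
-------------
 100010001111  (end carry out of the top bit = 1)
Discarding the end carry: 00010001111
Decimal check:
  01001100000 = 512 + 64 + 32 = 608
  00111010001 = 256 + 128 + 64 + 16 + 1 = 465
  608 - 465 = 143, and 00010001111 = 128 + 8 + 4 + 2 + 1 = 143 ✓



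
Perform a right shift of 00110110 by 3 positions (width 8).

Original: 00110110 (decimal 54)
Shift right by 3 positions
Drop the 3 low bits; fill with zeros on the left
Result: 00000110 (decimal 6)
Equivalent: 54 >> 3 = 54 ÷ 2^3 = 6



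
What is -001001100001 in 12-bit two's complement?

Original: 001001100001
Step 1 - Invert all bits: 110110011110
Step 2 - Add 1: 110110011111
Verification: 001001100001 + 110110011111 = 1000000000000; discarding the end carry (carry out of the top bit) leaves the 12-bit value 000000000000, as required for x + (-x)



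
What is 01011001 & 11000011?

AND: 1 only when both bits are 1
  01011001
& 11000011
----------
  01000001
Decimal: 89 & 195 = 65



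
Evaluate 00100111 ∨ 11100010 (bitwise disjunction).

OR: 1 when either bit is 1
  00100111
| 11100010
----------
  11100111
Decimal: 39 | 226 = 231



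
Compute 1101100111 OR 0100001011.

OR: 1 when either bit is 1
  1101100111
| 0100001011
------------
  1101101111
Decimal: 871 | 267 = 879



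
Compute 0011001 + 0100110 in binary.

Add column by column from the right: bit + bit + carry-in; write the sum mod 2, carry 1 when the sum is 2 or 3.
carry:  0000000
        0011001
+       0100110
---------------
       00111111
(the carry out of the leftmost column, 0, becomes the leading bit)
Decimal check:
  0011001 = 16 + 8 + 1 = 25
  0100110 = 32 + 4 + 2 = 38
  25 + 38 = 63, and 00111111 = 32 + 16 + 8 + 4 + 2 + 1 = 63 ✓



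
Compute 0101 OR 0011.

OR: 1 when either bit is 1
  0101
| 0011
------
  0111
Decimal: 5 | 3 = 7



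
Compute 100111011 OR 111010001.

OR: 1 when either bit is 1
  100111011
| 111010001
-----------
  111111011
Decimal: 315 | 465 = 507



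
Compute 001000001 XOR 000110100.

XOR: 1 when bits differ
  001000001
^ 000110100
-----------
  001110101
Decimal: 65 ^ 52 = 117



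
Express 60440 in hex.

Using repeated division by 16 (digits 10–15 are A–F):
60440 ÷ 16 = 3777 remainder 8
3777 ÷ 16 = 236 remainder 1
236 ÷ 16 = 14 remainder 12 (C)
14 ÷ 16 = 0 remainder 14 (E)
Reading remainders bottom to top: EC18



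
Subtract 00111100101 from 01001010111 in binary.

Method 1 - Direct subtraction (column by column from the right: bit − bit − borrow-in; if negative, add 2 and borrow 1 from the next column):
borrow: 01111000000
        01001010111
-       00111100101
-------------------
        00001110010

Method 2 - Add two's complement:
Two's complement of 00111100101: invert → 11000011010, add 1 → 11000011011
  01001010111
+ 11000011011
-------------
 100001110010  (end carry out of the top bit = 1)
Discarding the end carry: 00001110010
Decimal check:
  01001010111 = 512 + 64 + 16 + 4 + 2 + 1 = 599
  00111100101 = 256 + 128 + 64 + 32 + 4 + 1 = 485
  599 - 485 = 114, and 00001110010 = 64 + 32 + 16 + 2 = 114 ✓

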